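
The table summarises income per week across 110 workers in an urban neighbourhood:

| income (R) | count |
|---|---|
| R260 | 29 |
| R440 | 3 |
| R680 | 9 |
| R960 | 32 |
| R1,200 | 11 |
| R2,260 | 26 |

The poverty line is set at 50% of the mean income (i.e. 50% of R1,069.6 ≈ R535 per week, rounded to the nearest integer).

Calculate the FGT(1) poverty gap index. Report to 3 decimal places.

0.140

Below z: 29×R260, 3×R440 (q = 32 of N = 110).
Gap ratios (z−y)/z: (535−260)/535 = 0.5140 (×29); (535−440)/535 = 0.1776 (×3).
Sum of shortfalls = 15.439252; P₁ averages over all N: 15.439252 / 110 = 0.140.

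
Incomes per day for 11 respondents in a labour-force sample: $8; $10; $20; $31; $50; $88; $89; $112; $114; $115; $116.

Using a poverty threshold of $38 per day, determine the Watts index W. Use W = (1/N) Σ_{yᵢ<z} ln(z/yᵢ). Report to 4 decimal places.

Below z: $8, $10, $20, $31 (q = 4 of N = 11).
ln(z/y) terms: ln(38/8) = 1.5581; ln(38/10) = 1.3350; ln(38/20) = 0.6419; ln(38/31) = 0.2036.
W = 3.738599 / 11 = 0.3399.

0.3399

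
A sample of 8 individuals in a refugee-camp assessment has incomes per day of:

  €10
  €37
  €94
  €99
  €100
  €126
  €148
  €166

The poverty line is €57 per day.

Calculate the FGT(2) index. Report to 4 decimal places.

0.1004

Poor units: €10, €37 (q = 2 of N = 8).
Gap ratios (z−y)/z: (57−10)/57 = 0.8246; (57−37)/57 = 0.3509.
Squared: 0.6799; 0.1231.
Sum = 0.803016; P₂ = 0.803016 / 8 = 0.1004.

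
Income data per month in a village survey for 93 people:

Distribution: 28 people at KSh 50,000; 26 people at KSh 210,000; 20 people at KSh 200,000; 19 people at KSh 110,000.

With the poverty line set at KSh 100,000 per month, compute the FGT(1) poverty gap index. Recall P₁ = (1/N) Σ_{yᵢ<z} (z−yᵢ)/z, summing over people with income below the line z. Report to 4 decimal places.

0.1505

Incomes under z: 28×KSh 50,000 (q = 28 of N = 93).
Normalized shortfalls: (100000−50000)/100000 = 0.5000 (×28).
Sum of shortfalls = 14.000000; P₁ averages over all N: 14.000000 / 93 = 0.1505.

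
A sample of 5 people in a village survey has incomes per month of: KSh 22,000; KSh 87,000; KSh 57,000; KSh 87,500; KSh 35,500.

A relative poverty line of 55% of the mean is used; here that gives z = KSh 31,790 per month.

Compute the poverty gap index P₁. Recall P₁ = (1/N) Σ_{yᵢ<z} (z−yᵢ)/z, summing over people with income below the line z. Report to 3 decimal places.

Below z: KSh 22,000 (q = 1 of N = 5).
Normalized shortfalls: (31790−22000)/31790 = 0.3080.
Σ = 0.307958. Dividing by the full population N = 5 gives P₁ = 0.062.

0.062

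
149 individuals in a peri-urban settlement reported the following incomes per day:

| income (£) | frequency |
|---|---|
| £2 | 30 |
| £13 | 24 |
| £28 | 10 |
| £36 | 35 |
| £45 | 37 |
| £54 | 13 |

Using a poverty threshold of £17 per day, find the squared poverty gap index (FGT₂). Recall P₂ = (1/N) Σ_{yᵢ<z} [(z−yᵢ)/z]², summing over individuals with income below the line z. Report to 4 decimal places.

Below the line: 30×£2, 24×£13 (q = 54 of N = 149).
Relative gaps: (17−2)/17 = 0.8824 (×30); (17−13)/17 = 0.2353 (×24).
Squared: 0.7785 (×30); 0.0554 (×24).
Sum = 24.685121; P₂ = 24.685121 / 149 = 0.1657.

0.1657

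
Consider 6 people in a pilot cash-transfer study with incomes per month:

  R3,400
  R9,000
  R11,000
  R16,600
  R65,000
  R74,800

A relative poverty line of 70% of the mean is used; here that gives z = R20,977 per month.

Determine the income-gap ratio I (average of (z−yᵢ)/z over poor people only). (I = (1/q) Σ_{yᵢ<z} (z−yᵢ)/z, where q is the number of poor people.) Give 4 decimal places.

Below the line: R3,400, R9,000, R11,000, R16,600 (q = 4 of N = 6).
Relative gaps: 0.8379, 0.5710, 0.4756, 0.2087; sum = 2.093150.
The income-gap ratio divides by q (the poor only): 2.093150 / 4 = 0.5233.

0.5233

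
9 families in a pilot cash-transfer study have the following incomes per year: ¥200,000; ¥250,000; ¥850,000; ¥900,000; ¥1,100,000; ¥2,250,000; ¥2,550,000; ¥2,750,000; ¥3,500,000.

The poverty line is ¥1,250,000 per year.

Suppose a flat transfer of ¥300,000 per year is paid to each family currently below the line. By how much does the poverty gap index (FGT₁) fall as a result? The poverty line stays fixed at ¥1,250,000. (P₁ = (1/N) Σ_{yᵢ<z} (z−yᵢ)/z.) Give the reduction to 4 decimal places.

Before: below the line — ¥200,000, ¥250,000, ¥850,000, ¥900,000, ¥1,100,000; poverty gap index (FGT₁) = 0.262222.
After the ¥300,000 transfer: below the line — ¥500,000, ¥550,000, ¥1,150,000, ¥1,200,000; poverty gap index (FGT₁) = 0.142222.
Reduction = 0.262222 − 0.142222 = 0.1200.

0.1200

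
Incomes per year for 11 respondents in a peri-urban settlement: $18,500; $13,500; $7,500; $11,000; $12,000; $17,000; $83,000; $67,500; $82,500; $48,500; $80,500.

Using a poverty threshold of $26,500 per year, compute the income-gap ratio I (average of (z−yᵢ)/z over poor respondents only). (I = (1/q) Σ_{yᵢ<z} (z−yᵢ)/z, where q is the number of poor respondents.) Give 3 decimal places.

0.500

Below z: $7,500, $11,000, $12,000, $13,500, $17,000, $18,500 (q = 6 of N = 11).
Relative gaps: 0.7170, 0.5849, 0.5472, 0.4906, 0.3585, 0.3019; sum = 3.000000.
I averages over the q = 6 poor units only: 3.000000 / 6 = 0.500.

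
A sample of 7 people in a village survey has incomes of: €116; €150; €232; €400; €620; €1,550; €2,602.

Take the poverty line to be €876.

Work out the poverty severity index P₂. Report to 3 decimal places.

0.337

Below z: €116, €150, €232, €400, €620 (q = 5 of N = 7).
Shortfall ratios: (876−116)/876 = 0.8676; (876−150)/876 = 0.8288; (876−232)/876 = 0.7352; (876−400)/876 = 0.5434; (876−620)/876 = 0.2922.
Squared: 0.7527; 0.6869; 0.5405; 0.2953; 0.0854.
Sum = 2.360673; P₂ = 2.360673 / 7 = 0.337.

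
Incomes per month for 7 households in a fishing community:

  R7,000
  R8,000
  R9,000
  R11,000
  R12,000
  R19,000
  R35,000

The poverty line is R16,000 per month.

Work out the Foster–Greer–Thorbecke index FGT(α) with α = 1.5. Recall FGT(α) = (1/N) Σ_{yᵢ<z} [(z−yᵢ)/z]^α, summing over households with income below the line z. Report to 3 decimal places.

Below z: R7,000, R8,000, R9,000, R11,000, R12,000 (q = 5 of N = 7).
Relative gaps: (16000−7000)/16000 = 0.5625; (16000−8000)/16000 = 0.5000; (16000−9000)/16000 = 0.4375; (16000−11000)/16000 = 0.3125; (16000−12000)/16000 = 0.2500.
Raised to α = 1.5: 0.42188; 0.35355; 0.28938; 0.17469; 0.12500.
Sum = 1.364500; FGT(1.5) = 1.364500 / 7 = 0.195.

0.195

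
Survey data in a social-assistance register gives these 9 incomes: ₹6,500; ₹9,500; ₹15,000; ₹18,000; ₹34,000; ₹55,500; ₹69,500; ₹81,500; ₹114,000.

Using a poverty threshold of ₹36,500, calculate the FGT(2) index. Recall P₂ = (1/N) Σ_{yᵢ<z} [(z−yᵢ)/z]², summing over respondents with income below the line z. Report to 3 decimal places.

0.203

Incomes under z: ₹6,500, ₹9,500, ₹15,000, ₹18,000, ₹34,000 (q = 5 of N = 9).
Shortfall ratios: (36500−6500)/36500 = 0.8219; (36500−9500)/36500 = 0.7397; (36500−15000)/36500 = 0.5890; (36500−18000)/36500 = 0.5068; (36500−34000)/36500 = 0.0685.
Squared: 0.6755; 0.5472; 0.3470; 0.2569; 0.0047.
Sum = 1.831300; P₂ = 1.831300 / 9 = 0.203.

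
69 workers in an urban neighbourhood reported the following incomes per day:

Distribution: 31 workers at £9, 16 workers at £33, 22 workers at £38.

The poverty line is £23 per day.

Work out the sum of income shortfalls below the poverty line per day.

£434

Below the line: 31×£9 (q = 31 of N = 69).
Individual gaps: 31×(23−9) = 434.
Aggregate gap = £434.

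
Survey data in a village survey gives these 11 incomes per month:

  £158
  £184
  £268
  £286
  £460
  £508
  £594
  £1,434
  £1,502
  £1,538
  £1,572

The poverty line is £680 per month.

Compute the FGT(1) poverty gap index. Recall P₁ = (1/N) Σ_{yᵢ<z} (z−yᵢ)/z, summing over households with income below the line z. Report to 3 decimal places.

0.308

Below the line: £158, £184, £268, £286, £460, £508, £594 (q = 7 of N = 11).
Shortfall ratios: (680−158)/680 = 0.7676; (680−184)/680 = 0.7294; (680−268)/680 = 0.6059; (680−286)/680 = 0.5794; (680−460)/680 = 0.3235; (680−508)/680 = 0.2529; (680−594)/680 = 0.1265.
Sum of shortfalls = 3.385294; P₁ averages over all N: 3.385294 / 11 = 0.308.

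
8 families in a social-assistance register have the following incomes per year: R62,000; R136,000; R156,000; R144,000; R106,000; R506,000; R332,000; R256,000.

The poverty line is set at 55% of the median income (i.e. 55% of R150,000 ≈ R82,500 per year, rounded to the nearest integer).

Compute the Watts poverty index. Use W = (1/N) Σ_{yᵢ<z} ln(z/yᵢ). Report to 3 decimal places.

Poor units: R62,000 (q = 1 of N = 8).
Log shortfalls: ln(82500/62000) = 0.2857.
W = 0.285664 / 8 = 0.036.

0.036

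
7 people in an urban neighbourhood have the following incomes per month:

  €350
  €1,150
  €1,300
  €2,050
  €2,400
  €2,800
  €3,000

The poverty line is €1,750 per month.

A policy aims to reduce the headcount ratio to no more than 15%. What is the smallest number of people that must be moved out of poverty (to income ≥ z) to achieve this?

2

Currently q = 3 of N = 7 are below the line (H = 0.429).
A headcount ratio of at most 15% allows at most ⌊0.15 × 7⌋ = 1 poor people.
So at least 3 − 1 = 2 must be lifted.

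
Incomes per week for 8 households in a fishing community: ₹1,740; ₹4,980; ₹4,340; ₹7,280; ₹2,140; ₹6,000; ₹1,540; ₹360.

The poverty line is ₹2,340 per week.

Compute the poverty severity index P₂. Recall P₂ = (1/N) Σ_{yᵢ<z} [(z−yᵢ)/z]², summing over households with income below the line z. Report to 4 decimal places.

Below z: ₹360, ₹1,540, ₹1,740, ₹2,140 (q = 4 of N = 8).
Gap ratios (z−y)/z: (2340−360)/2340 = 0.8462; (2340−1540)/2340 = 0.3419; (2340−1740)/2340 = 0.2564; (2340−2140)/2340 = 0.0855.
Squared: 0.7160; 0.1169; 0.0657; 0.0073.
Sum = 0.905910; P₂ = 0.905910 / 8 = 0.1132.

0.1132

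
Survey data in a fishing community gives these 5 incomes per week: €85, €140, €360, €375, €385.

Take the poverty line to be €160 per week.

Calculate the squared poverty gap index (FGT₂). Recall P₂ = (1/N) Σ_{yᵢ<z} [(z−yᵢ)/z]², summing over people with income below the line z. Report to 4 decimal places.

0.0471

Below z: €85, €140 (q = 2 of N = 5).
Shortfall ratios: (160−85)/160 = 0.4688; (160−140)/160 = 0.1250.
Squared: 0.2197; 0.0156.
Sum = 0.235352; P₂ = 0.235352 / 5 = 0.0471.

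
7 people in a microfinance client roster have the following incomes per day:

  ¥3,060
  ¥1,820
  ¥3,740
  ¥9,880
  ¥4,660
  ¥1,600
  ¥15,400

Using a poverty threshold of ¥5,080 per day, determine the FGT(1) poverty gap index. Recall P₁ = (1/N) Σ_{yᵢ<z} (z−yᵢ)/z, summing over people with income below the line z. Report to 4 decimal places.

0.2958

Below z: ¥1,600, ¥1,820, ¥3,060, ¥3,740, ¥4,660 (q = 5 of N = 7).
Relative gaps: (5080−1600)/5080 = 0.6850; (5080−1820)/5080 = 0.6417; (5080−3060)/5080 = 0.3976; (5080−3740)/5080 = 0.2638; (5080−4660)/5080 = 0.0827.
Sum of shortfalls = 2.070866; P₁ averages over all N: 2.070866 / 7 = 0.2958.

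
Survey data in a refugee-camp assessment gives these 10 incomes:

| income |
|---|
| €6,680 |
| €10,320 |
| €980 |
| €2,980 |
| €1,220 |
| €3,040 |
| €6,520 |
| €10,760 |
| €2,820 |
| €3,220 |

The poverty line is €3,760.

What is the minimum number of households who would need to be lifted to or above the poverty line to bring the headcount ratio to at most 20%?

4

Currently q = 6 of N = 10 are below the line (H = 0.600).
A headcount ratio of at most 20% allows at most ⌊0.20 × 10⌋ = 2 poor households.
So at least 6 − 2 = 4 must be lifted.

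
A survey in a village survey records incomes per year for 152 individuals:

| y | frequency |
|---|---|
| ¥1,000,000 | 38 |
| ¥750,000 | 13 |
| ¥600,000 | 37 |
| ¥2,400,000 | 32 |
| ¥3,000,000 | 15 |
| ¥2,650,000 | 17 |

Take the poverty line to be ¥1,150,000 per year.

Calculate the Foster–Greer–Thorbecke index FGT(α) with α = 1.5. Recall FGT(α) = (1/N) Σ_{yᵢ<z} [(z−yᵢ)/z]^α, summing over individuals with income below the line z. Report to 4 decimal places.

0.1098

Poor units: 37×¥600,000, 13×¥750,000, 38×¥1,000,000 (q = 88 of N = 152).
Shortfall ratios: (1150000−600000)/1150000 = 0.4783 (×37); (1150000−750000)/1150000 = 0.3478 (×13); (1150000−1000000)/1150000 = 0.1304 (×38).
Raised to α = 1.5: 0.33075 (×37); 0.20514 (×13); 0.04711 (×38).
Sum = 16.694539; FGT(1.5) = 16.694539 / 152 = 0.1098.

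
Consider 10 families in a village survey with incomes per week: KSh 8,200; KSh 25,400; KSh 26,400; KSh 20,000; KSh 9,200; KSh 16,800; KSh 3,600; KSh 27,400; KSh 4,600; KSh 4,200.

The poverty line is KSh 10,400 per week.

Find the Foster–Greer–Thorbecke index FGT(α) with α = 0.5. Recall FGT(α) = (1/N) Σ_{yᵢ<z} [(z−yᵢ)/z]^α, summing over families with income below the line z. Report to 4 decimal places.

0.3127

Poor units: KSh 3,600, KSh 4,200, KSh 4,600, KSh 8,200, KSh 9,200 (q = 5 of N = 10).
Normalized shortfalls: (10400−3600)/10400 = 0.6538; (10400−4200)/10400 = 0.5962; (10400−4600)/10400 = 0.5577; (10400−8200)/10400 = 0.2115; (10400−9200)/10400 = 0.1154.
Raised to α = 0.5: 0.80861; 0.77211; 0.74679; 0.45993; 0.33968.
Sum = 3.127122; FGT(0.5) = 3.127122 / 10 = 0.3127.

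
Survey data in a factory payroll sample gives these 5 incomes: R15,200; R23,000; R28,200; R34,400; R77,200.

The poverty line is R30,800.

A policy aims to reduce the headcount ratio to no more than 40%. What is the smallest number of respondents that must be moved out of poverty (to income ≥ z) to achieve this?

Currently q = 3 of N = 5 are below the line (H = 0.600).
A headcount ratio of at most 40% allows at most ⌊0.40 × 5⌋ = 2 poor respondents.
So at least 3 − 2 = 1 must be lifted.

1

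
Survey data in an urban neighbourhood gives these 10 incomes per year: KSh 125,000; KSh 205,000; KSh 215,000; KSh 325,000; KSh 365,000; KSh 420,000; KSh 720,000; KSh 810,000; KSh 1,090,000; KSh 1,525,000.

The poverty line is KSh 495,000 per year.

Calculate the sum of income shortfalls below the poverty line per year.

KSh 1,315,000

Below the line: KSh 125,000, KSh 205,000, KSh 215,000, KSh 325,000, KSh 365,000, KSh 420,000 (q = 6 of N = 10).
Individual gaps: 495000−125000 = 370000; 495000−205000 = 290000; 495000−215000 = 280000; 495000−325000 = 170000; 495000−365000 = 130000; 495000−420000 = 75000.
Aggregate gap = KSh 1,315,000.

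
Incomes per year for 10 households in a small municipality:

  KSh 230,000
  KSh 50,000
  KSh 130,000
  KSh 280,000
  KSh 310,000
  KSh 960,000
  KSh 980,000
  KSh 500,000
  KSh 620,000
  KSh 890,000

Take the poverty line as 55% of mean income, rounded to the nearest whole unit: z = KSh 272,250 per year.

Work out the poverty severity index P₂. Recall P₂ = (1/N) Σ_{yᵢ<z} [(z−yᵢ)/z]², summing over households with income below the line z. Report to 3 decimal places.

0.096

Poor units: KSh 50,000, KSh 130,000, KSh 230,000 (q = 3 of N = 10).
Normalized shortfalls: (272250−50000)/272250 = 0.8163; (272250−130000)/272250 = 0.5225; (272250−230000)/272250 = 0.1552.
Squared: 0.6664; 0.2730; 0.0241.
Sum = 0.963507; P₂ = 0.963507 / 10 = 0.096.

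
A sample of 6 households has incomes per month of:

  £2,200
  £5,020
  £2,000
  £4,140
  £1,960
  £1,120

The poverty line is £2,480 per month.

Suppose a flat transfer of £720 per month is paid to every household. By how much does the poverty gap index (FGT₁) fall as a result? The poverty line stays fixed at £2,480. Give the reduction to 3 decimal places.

Before: below the line — £1,120, £1,960, £2,000, £2,200; poverty gap index (FGT₁) = 0.17742.
After the £720 transfer: below the line — £1,840; poverty gap index (FGT₁) = 0.04301.
Reduction = 0.17742 − 0.04301 = 0.134.

0.134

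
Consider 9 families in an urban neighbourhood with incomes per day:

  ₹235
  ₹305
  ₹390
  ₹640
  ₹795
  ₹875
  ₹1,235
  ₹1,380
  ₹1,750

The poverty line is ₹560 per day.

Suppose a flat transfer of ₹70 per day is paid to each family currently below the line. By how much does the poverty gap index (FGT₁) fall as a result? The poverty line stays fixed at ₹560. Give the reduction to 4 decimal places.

0.0417

Before: below the line — ₹235, ₹305, ₹390; poverty gap index (FGT₁) = 0.148810.
After the ₹70 transfer: below the line — ₹305, ₹375, ₹460; poverty gap index (FGT₁) = 0.107143.
Reduction = 0.148810 − 0.107143 = 0.0417.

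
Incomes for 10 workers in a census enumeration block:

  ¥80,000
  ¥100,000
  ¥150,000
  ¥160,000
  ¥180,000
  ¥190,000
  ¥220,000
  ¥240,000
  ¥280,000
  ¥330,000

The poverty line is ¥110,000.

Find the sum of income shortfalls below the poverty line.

Poor units: ¥80,000, ¥100,000 (q = 2 of N = 10).
Individual gaps: 110000−80000 = 30000; 110000−100000 = 10000.
Aggregate gap = ¥40,000.

¥40,000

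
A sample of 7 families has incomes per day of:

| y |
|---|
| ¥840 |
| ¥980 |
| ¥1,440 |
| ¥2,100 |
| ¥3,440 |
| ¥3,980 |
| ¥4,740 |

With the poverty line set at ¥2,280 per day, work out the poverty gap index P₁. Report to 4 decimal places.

Incomes under z: ¥840, ¥980, ¥1,440, ¥2,100 (q = 4 of N = 7).
Normalized shortfalls: (2280−840)/2280 = 0.6316; (2280−980)/2280 = 0.5702; (2280−1440)/2280 = 0.3684; (2280−2100)/2280 = 0.0789.
Sum of shortfalls = 1.649123; P₁ averages over all N: 1.649123 / 7 = 0.2356.

0.2356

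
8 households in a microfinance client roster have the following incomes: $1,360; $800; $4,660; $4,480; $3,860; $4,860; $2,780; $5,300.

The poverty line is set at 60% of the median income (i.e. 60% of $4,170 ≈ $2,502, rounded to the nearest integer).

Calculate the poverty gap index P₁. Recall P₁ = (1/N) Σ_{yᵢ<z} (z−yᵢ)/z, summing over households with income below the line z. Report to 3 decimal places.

0.142

Poor units: $800, $1,360 (q = 2 of N = 8).
Shortfall ratios: (2502−800)/2502 = 0.6803; (2502−1360)/2502 = 0.4564.
Sum of shortfalls = 1.136691; P₁ averages over all N: 1.136691 / 8 = 0.142.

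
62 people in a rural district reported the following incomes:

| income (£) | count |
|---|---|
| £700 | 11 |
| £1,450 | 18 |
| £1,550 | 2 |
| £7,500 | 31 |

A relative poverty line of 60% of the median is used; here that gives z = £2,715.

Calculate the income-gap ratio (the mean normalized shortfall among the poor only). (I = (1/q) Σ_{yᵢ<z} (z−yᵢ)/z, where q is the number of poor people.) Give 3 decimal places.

0.562

Below the line: 11×£700, 18×£1,450, 2×£1,550 (q = 31 of N = 62).
Relative gaps: 0.7422 (×11), 0.4659 (×18), 0.4291 (×2); sum = 17.408840.
The income-gap ratio divides by q (the poor only): 17.408840 / 31 = 0.562.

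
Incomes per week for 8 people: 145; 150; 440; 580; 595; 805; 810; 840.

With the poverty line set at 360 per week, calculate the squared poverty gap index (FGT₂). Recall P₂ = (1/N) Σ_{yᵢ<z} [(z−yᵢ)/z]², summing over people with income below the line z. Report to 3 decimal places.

Incomes under z: 145, 150 (q = 2 of N = 8).
Normalized shortfalls: (360−145)/360 = 0.5972; (360−150)/360 = 0.5833.
Squared: 0.3567; 0.3403.
Sum = 0.696952; P₂ = 0.696952 / 8 = 0.087.

0.087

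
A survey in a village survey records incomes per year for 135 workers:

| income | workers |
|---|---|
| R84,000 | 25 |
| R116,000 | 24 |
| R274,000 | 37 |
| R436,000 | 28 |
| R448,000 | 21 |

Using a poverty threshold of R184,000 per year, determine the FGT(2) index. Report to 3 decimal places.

0.079

Poor units: 25×R84,000, 24×R116,000 (q = 49 of N = 135).
Normalized shortfalls: (184000−84000)/184000 = 0.5435 (×25); (184000−116000)/184000 = 0.3696 (×24).
Squared: 0.2954 (×25); 0.1366 (×24).
Sum = 10.662098; P₂ = 10.662098 / 135 = 0.079.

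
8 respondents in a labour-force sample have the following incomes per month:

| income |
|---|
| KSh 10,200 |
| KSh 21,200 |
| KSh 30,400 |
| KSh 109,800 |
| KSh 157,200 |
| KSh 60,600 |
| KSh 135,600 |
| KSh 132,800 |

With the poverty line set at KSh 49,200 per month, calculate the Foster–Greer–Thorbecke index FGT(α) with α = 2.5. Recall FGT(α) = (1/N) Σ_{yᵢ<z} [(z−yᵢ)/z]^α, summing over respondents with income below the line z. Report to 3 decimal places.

Poor units: KSh 10,200, KSh 21,200, KSh 30,400 (q = 3 of N = 8).
Shortfall ratios: (49200−10200)/49200 = 0.7927; (49200−21200)/49200 = 0.5691; (49200−30400)/49200 = 0.3821.
Raised to α = 2.5: 0.55943; 0.24433; 0.09026.
Sum = 0.894024; FGT(2.5) = 0.894024 / 8 = 0.112.

0.112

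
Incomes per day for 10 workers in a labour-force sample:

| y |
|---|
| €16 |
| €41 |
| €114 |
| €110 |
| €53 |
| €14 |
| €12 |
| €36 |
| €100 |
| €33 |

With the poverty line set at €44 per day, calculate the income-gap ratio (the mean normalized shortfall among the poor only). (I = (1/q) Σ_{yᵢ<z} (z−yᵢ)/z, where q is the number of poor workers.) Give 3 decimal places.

0.424

Below the line: €12, €14, €16, €33, €36, €41 (q = 6 of N = 10).
Relative gaps: 0.7273, 0.6818, 0.6364, 0.2500, 0.1818, 0.0682; sum = 2.545455.
The income-gap ratio divides by q (the poor only): 2.545455 / 6 = 0.424.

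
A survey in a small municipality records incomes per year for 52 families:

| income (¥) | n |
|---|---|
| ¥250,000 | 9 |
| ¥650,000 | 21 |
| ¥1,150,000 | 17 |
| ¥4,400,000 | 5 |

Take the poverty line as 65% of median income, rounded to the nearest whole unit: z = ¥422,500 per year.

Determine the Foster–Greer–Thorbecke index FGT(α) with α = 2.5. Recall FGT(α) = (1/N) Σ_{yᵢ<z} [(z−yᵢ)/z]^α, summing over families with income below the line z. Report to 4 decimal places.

0.0184

Incomes under z: 9×¥250,000 (q = 9 of N = 52).
Gap ratios (z−y)/z: (422500−250000)/422500 = 0.4083 (×9).
Raised to α = 2.5: 0.10651 (×9).
Sum = 0.958624; FGT(2.5) = 0.958624 / 52 = 0.0184.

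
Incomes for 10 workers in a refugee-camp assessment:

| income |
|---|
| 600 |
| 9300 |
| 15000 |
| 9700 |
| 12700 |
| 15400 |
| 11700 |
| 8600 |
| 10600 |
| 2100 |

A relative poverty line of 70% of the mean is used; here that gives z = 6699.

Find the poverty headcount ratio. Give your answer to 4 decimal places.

2 of the 10 workers have income below 6699.
H = 2/10 = 0.2000.

0.2000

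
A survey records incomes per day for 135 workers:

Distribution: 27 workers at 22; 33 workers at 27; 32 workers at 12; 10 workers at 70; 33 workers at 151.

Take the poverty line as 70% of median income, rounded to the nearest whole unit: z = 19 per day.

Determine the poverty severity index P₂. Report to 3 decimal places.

0.032

Incomes under z: 32×12 (q = 32 of N = 135).
Normalized shortfalls: (19−12)/19 = 0.3684 (×32).
Squared: 0.1357 (×32).
Sum = 4.343490; P₂ = 4.343490 / 135 = 0.032.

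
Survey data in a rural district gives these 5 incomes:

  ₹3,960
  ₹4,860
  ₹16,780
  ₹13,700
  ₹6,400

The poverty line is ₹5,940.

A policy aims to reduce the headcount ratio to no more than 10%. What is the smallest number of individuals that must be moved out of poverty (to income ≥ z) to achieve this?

2

2 of the 5 individuals are poor, so H = 2/5 = 0.400.
A headcount ratio of at most 10% allows at most ⌊0.10 × 5⌋ = 0 poor individuals.
So at least 2 − 0 = 2 must be lifted.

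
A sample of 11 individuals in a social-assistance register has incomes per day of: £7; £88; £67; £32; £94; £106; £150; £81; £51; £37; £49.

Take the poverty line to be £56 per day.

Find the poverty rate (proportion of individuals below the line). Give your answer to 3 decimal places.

5 of the 11 individuals have income below £56.
H = 5/11 = 0.455.

0.455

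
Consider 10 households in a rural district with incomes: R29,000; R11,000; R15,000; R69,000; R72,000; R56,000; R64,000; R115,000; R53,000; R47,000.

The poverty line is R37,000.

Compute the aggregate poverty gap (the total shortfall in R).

R56,000

Below the line: R11,000, R15,000, R29,000 (q = 3 of N = 10).
Individual gaps: 37000−11000 = 26000; 37000−15000 = 22000; 37000−29000 = 8000.
Aggregate gap = R56,000.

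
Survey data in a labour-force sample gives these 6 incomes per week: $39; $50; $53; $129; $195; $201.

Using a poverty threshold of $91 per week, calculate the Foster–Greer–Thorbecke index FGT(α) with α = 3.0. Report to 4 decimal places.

0.0585

Below z: $39, $50, $53 (q = 3 of N = 6).
Relative gaps: (91−39)/91 = 0.5714; (91−50)/91 = 0.4505; (91−53)/91 = 0.4176.
Raised to α = 3.0: 0.18659; 0.09146; 0.07282.
Sum = 0.350864; FGT(3.0) = 0.350864 / 6 = 0.0585.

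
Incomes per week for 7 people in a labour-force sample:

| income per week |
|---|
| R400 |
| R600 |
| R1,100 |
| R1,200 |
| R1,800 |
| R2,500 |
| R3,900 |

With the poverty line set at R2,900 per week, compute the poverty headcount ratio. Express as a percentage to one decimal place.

85.7%

6 of the 7 people have income below R2,900.
H = 6/7 = 85.7%.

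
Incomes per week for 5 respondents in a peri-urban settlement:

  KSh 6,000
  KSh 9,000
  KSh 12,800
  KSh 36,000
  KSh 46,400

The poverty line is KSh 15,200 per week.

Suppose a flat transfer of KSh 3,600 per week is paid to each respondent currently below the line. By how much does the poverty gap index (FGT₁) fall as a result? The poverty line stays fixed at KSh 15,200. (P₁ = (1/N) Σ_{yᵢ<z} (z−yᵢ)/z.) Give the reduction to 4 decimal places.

Before: below the line — KSh 6,000, KSh 9,000, KSh 12,800; poverty gap index (FGT₁) = 0.234211.
After the KSh 3,600 transfer: below the line — KSh 9,600, KSh 12,600; poverty gap index (FGT₁) = 0.107895.
Reduction = 0.234211 − 0.107895 = 0.1263.

0.1263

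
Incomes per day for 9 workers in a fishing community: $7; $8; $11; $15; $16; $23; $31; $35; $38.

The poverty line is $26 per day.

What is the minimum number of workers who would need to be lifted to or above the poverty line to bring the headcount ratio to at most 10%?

6

6 of the 9 workers are poor, so H = 6/9 = 0.667.
A headcount ratio of at most 10% allows at most ⌊0.10 × 9⌋ = 0 poor workers.
So at least 6 − 0 = 6 must be lifted.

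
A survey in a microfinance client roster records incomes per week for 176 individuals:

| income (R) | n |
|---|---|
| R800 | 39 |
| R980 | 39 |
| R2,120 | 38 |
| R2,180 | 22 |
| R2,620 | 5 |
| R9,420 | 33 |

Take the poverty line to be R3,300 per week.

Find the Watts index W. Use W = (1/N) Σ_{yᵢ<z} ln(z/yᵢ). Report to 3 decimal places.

Incomes under z: 39×R800, 39×R980, 38×R2,120, 22×R2,180, 5×R2,620 (q = 143 of N = 176).
ln(z/y) terms: ln(3300/800) = 1.4171 (×39); ln(3300/980) = 1.2141 (×39); ln(3300/2120) = 0.4425 (×38); ln(3300/2180) = 0.4146 (×22); ln(3300/2620) = 0.2307 (×5).
W = 129.706587 / 176 = 0.737.

0.737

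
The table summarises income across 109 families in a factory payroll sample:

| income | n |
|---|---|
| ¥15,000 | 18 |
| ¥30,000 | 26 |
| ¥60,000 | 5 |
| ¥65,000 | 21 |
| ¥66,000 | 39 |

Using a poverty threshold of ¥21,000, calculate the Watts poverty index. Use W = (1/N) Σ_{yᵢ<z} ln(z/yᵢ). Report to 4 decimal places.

Below z: 18×¥15,000 (q = 18 of N = 109).
Log shortfalls: ln(21000/15000) = 0.3365 (×18).
W = 6.056500 / 109 = 0.0556.

0.0556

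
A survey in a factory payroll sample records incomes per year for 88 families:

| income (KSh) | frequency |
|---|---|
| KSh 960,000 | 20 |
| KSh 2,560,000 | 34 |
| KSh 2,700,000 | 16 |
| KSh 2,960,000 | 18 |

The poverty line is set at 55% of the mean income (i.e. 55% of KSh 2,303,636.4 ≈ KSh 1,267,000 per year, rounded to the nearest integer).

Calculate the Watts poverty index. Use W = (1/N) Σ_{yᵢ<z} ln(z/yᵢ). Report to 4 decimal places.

Below z: 20×KSh 960,000 (q = 20 of N = 88).
Log shortfalls: ln(1267000/960000) = 0.2775 (×20).
W = 5.549478 / 88 = 0.0631.

0.0631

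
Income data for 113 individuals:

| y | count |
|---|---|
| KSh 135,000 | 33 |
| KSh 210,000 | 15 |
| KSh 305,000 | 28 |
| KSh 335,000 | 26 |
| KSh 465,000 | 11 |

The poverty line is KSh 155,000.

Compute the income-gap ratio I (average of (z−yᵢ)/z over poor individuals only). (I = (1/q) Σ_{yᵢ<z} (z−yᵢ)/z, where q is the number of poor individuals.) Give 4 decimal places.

0.1290

Below the line: 33×KSh 135,000 (q = 33 of N = 113).
Relative gaps: 0.1290 (×33); sum = 4.258065.
The income-gap ratio divides by q (the poor only): 4.258065 / 33 = 0.1290.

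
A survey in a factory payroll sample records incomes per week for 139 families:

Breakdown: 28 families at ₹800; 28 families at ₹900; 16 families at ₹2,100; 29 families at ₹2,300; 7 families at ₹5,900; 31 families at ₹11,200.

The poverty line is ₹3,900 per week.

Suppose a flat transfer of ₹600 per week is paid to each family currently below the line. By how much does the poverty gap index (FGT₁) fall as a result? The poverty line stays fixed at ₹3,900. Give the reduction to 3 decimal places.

Before: below the line — 28×₹800, 28×₹900, 16×₹2,100, 29×₹2,300; poverty gap index (FGT₁) = 0.45379.
After the ₹600 transfer: below the line — 28×₹1,400, 28×₹1,500, 16×₹2,700, 29×₹2,900; poverty gap index (FGT₁) = 0.34200.
Reduction = 0.45379 − 0.34200 = 0.112.

0.112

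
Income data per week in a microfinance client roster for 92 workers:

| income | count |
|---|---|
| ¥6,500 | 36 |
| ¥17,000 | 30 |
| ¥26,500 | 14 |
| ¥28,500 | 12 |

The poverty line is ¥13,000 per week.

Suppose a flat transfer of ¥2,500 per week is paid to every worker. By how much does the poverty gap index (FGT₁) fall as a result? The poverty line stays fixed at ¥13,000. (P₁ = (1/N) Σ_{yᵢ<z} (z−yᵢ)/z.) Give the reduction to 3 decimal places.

Before: below the line — 36×¥6,500; poverty gap index (FGT₁) = 0.19565.
After the ¥2,500 transfer: below the line — 36×¥9,000; poverty gap index (FGT₁) = 0.12040.
Reduction = 0.19565 − 0.12040 = 0.075.

0.075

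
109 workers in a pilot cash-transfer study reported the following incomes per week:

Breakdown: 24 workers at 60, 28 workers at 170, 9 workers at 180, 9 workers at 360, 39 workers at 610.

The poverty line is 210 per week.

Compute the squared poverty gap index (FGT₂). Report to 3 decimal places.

Poor units: 24×60, 28×170, 9×180 (q = 61 of N = 109).
Normalized shortfalls: (210−60)/210 = 0.7143 (×24); (210−170)/210 = 0.1905 (×28); (210−180)/210 = 0.1429 (×9).
Squared: 0.5102 (×24); 0.0363 (×28); 0.0204 (×9).
Sum = 13.444444; P₂ = 13.444444 / 109 = 0.123.

0.123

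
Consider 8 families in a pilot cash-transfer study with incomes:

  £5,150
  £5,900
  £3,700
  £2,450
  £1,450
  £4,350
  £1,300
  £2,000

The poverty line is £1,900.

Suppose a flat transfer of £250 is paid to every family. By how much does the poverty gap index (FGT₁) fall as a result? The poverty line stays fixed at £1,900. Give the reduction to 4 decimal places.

0.0329

Before: below the line — £1,300, £1,450; poverty gap index (FGT₁) = 0.069079.
After the £250 transfer: below the line — £1,550, £1,700; poverty gap index (FGT₁) = 0.036184.
Reduction = 0.069079 − 0.036184 = 0.0329.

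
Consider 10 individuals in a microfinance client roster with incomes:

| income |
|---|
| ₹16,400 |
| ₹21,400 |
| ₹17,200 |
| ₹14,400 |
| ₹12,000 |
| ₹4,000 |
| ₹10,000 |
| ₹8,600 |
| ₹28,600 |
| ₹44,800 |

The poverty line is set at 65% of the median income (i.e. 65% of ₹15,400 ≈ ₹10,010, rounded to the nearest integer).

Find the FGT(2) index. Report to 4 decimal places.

0.0380

Incomes under z: ₹4,000, ₹8,600, ₹10,000 (q = 3 of N = 10).
Shortfall ratios: (10010−4000)/10010 = 0.6004; (10010−8600)/10010 = 0.1409; (10010−10000)/10010 = 0.0010.
Squared: 0.3605; 0.0198; 0.0000.
Sum = 0.380322; P₂ = 0.380322 / 10 = 0.0380.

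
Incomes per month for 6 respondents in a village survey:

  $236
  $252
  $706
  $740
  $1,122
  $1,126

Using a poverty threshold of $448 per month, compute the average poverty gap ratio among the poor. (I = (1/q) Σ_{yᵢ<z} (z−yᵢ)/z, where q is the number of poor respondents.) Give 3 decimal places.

0.455

Incomes under z: $236, $252 (q = 2 of N = 6).
Relative gaps: 0.4732, 0.4375; sum = 0.910714.
I averages over the q = 2 poor units only: 0.910714 / 2 = 0.455.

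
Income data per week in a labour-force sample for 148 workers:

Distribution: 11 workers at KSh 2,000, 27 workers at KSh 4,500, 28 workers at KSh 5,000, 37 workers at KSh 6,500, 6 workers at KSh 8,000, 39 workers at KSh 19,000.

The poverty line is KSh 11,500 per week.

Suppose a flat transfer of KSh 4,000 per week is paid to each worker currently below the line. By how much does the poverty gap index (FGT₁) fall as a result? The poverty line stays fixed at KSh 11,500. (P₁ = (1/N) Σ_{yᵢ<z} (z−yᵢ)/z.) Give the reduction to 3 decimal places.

Before: below the line — 11×KSh 2,000, 27×KSh 4,500, 28×KSh 5,000, 37×KSh 6,500, 6×KSh 8,000; poverty gap index (FGT₁) = 0.40041.
After the KSh 4,000 transfer: below the line — 11×KSh 6,000, 27×KSh 8,500, 28×KSh 9,000, 37×KSh 10,500; poverty gap index (FGT₁) = 0.14600.
Reduction = 0.40041 − 0.14600 = 0.254.

0.254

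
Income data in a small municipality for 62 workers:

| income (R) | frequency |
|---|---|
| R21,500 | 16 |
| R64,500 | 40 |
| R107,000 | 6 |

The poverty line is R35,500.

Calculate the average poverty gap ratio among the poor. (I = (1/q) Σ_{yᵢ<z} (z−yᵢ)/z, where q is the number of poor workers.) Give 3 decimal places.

0.394

Incomes under z: 16×R21,500 (q = 16 of N = 62).
Shortfall ratios (z−y)/z: 0.3944 (×16); sum = 6.309859.
I averages over the q = 16 poor units only: 6.309859 / 16 = 0.394.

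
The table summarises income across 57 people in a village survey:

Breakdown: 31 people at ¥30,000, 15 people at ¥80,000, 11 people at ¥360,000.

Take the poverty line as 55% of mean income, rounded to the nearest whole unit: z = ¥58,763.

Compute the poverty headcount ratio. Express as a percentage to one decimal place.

31 of the 57 people have income below ¥58,763.
H = 31/57 = 54.4%.

54.4%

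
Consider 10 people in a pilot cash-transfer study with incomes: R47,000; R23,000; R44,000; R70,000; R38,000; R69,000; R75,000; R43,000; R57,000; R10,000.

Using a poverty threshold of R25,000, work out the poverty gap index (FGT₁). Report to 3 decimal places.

Poor units: R10,000, R23,000 (q = 2 of N = 10).
Gap ratios (z−y)/z: (25000−10000)/25000 = 0.6000; (25000−23000)/25000 = 0.0800.
Σ = 0.680000. Dividing by the full population N = 10 gives P₁ = 0.068.

0.068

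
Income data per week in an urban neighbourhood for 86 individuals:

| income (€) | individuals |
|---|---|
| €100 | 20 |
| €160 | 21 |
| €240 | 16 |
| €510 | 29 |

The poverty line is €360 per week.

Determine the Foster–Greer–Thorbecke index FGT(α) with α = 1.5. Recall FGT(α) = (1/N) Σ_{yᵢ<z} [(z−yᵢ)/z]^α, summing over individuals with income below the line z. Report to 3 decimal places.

0.280

Below the line: 20×€100, 21×€160, 16×€240 (q = 57 of N = 86).
Gap ratios (z−y)/z: (360−100)/360 = 0.7222 (×20); (360−160)/360 = 0.5556 (×21); (360−240)/360 = 0.3333 (×16).
Raised to α = 1.5: 0.61377 (×20); 0.41409 (×21); 0.19245 (×16).
Sum = 24.050439; FGT(1.5) = 24.050439 / 86 = 0.280.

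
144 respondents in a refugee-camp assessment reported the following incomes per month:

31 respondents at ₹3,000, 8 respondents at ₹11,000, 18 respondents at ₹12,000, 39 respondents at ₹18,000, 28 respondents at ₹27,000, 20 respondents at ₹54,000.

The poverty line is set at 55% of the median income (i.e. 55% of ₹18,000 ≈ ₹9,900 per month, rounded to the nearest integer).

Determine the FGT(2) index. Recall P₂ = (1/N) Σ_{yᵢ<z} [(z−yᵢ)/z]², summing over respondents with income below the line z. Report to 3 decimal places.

Below the line: 31×₹3,000 (q = 31 of N = 144).
Shortfall ratios: (9900−3000)/9900 = 0.6970 (×31).
Squared: 0.4858 (×31).
Sum = 15.058770; P₂ = 15.058770 / 144 = 0.105.

0.105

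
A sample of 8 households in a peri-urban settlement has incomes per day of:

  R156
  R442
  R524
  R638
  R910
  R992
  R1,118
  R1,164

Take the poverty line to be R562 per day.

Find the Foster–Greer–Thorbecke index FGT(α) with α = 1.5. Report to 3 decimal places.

Below z: R156, R442, R524 (q = 3 of N = 8).
Gap ratios (z−y)/z: (562−156)/562 = 0.7224; (562−442)/562 = 0.2135; (562−524)/562 = 0.0676.
Raised to α = 1.5: 0.61402; 0.09867; 0.01758.
Sum = 0.730271; FGT(1.5) = 0.730271 / 8 = 0.091.

0.091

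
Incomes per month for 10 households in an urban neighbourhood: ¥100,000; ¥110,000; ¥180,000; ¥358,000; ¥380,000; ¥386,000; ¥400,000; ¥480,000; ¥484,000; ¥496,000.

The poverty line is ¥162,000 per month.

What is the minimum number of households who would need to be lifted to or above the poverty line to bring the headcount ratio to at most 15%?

2 of the 10 households are poor, so H = 2/10 = 0.200.
A headcount ratio of at most 15% allows at most ⌊0.15 × 10⌋ = 1 poor households.
So at least 2 − 1 = 1 must be lifted.

1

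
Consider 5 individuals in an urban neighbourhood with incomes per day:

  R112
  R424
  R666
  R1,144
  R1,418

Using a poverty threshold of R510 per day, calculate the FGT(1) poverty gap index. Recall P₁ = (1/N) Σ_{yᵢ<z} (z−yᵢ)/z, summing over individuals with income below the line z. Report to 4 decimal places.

Poor units: R112, R424 (q = 2 of N = 5).
Relative gaps: (510−112)/510 = 0.7804; (510−424)/510 = 0.1686.
Sum of shortfalls = 0.949020; P₁ averages over all N: 0.949020 / 5 = 0.1898.

0.1898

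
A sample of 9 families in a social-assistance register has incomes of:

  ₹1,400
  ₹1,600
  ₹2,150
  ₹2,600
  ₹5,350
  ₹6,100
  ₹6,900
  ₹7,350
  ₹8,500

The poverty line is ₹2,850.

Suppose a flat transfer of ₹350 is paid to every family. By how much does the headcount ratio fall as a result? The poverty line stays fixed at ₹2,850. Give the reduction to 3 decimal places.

Before: below the line — ₹1,400, ₹1,600, ₹2,150, ₹2,600; headcount ratio = 0.44444.
After the ₹350 transfer: below the line — ₹1,750, ₹1,950, ₹2,500; headcount ratio = 0.33333.
Reduction = 0.44444 − 0.33333 = 0.111.

0.111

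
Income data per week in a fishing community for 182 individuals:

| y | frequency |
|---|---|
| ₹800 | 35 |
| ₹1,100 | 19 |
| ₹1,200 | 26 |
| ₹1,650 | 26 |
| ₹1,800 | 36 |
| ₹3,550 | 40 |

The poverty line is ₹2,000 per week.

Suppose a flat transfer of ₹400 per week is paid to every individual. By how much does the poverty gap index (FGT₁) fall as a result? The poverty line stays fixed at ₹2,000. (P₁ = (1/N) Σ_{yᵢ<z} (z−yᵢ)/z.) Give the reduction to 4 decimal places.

0.1327

Before: below the line — 35×₹800, 19×₹1,100, 26×₹1,200, 26×₹1,650, 36×₹1,800; poverty gap index (FGT₁) = 0.264286.
After the ₹400 transfer: below the line — 35×₹1,200, 19×₹1,500, 26×₹1,600; poverty gap index (FGT₁) = 0.131593.
Reduction = 0.264286 − 0.131593 = 0.1327.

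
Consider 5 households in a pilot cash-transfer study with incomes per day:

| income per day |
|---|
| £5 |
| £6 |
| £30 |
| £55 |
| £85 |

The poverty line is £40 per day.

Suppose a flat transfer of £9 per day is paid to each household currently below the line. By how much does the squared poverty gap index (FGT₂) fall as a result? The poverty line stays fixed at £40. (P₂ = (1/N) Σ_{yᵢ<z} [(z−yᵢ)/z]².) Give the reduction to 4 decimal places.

Before: below the line — £5, £6, £30; squared poverty gap index (FGT₂) = 0.310125.
After the £9 transfer: below the line — £14, £15, £39; squared poverty gap index (FGT₂) = 0.162750.
Reduction = 0.310125 − 0.162750 = 0.1474.

0.1474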